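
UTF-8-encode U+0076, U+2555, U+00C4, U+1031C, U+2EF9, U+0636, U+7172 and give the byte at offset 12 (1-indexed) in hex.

1-indexed offset 12 is 0-indexed offset 11.
U+0076 → 1-byte form 76 at offsets 0–0.
U+2555 → 3-byte form E2 95 95 at offsets 1–3.
U+00C4 → 2-byte form C3 84 at offsets 4–5.
U+1031C → 4-byte form F0 90 8C 9C at offsets 6–9.
U+2EF9 → 3-byte form E2 BB B9 at offsets 10–12.
Offset 11 falls in char 5's range; it's byte 2 of E2 BB B9 = 0xBB.

0xBB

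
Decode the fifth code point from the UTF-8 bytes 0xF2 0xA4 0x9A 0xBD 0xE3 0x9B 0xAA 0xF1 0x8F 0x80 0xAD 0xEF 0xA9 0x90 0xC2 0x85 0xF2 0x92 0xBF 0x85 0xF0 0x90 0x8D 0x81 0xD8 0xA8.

U+0085

Offset 0: leading byte 0xF2 = 11110010 → 4-byte char #1 = F2 A4 9A BD.
Offset 4: leading byte 0xE3 = 11100011 → 3-byte char #2 = E3 9B AA.
Offset 7: leading byte 0xF1 = 11110001 → 4-byte char #3 = F1 8F 80 AD.
Offset 11: leading byte 0xEF = 11101111 → 3-byte char #4 = EF A9 90.
Offset 14: leading byte 0xC2 = 11000010 → 2-byte char #5 = C2 85.
Leading byte 0xC2 = 11000010 matches 110xxxxx → 2-byte sequence.
Byte 1: 0xC2 = 11000010, payload 00010 (5 bits).
Byte 2: 0x85 = 10000101 (10xxxxxx ✓), payload 000101.
Concatenate: 00010000101 = 0x85 (11 bits → U+0085).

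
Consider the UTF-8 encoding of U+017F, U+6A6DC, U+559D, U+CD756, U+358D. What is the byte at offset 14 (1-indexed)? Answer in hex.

0xE3

1-indexed offset 14 is 0-indexed offset 13.
U+017F → 2-byte form C5 BF at offsets 0–1.
U+6A6DC → 4-byte form F1 AA 9B 9C at offsets 2–5.
U+559D → 3-byte form E5 96 9D at offsets 6–8.
U+CD756 → 4-byte form F3 8D 9D 96 at offsets 9–12.
U+358D → 3-byte form E3 96 8D at offsets 13–15.
Offset 13 falls in char 5's range; it's byte 1 of E3 96 8D = 0xE3.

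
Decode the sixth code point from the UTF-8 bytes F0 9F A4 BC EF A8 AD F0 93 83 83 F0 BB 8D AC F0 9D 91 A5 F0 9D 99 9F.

U+1D65F

Offset 0: leading byte 0xF0 = 11110000 → 4-byte char #1 = F0 9F A4 BC.
Offset 4: leading byte 0xEF = 11101111 → 3-byte char #2 = EF A8 AD.
Offset 7: leading byte 0xF0 = 11110000 → 4-byte char #3 = F0 93 83 83.
Offset 11: leading byte 0xF0 = 11110000 → 4-byte char #4 = F0 BB 8D AC.
Offset 15: leading byte 0xF0 = 11110000 → 4-byte char #5 = F0 9D 91 A5.
Offset 19: leading byte 0xF0 = 11110000 → 4-byte char #6 = F0 9D 99 9F.
Leading byte 0xF0 = 11110000 matches 11110xxx → 4-byte sequence.
Byte 1: 0xF0 = 11110000, payload 000 (3 bits).
Byte 2: 0x9D = 10011101 (10xxxxxx ✓), payload 011101.
Byte 3: 0x99 = 10011001 (10xxxxxx ✓), payload 011001.
Byte 4: 0x9F = 10011111 (10xxxxxx ✓), payload 011111.
Concatenate: 000011101011001011111 = 0x1D65F (21 bits → U+1D65F).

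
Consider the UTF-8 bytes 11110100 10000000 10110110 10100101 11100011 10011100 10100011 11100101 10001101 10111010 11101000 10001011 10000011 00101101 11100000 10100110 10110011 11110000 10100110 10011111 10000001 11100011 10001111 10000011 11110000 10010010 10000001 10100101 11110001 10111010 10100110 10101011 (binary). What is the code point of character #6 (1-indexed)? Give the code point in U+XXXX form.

U+09B3

Offset 0: leading byte 0xF4 = 11110100 → 4-byte char #1 = F4 80 B6 A5.
Offset 4: leading byte 0xE3 = 11100011 → 3-byte char #2 = E3 9C A3.
Offset 7: leading byte 0xE5 = 11100101 → 3-byte char #3 = E5 8D BA.
Offset 10: leading byte 0xE8 = 11101000 → 3-byte char #4 = E8 8B 83.
Offset 13: leading byte 0x2D = 00101101 → 1-byte char #5 = 2D.
Offset 14: leading byte 0xE0 = 11100000 → 3-byte char #6 = E0 A6 B3.
Leading byte 0xE0 = 11100000 matches 1110xxxx → 3-byte sequence.
Byte 1: 0xE0 = 11100000, payload 0000 (4 bits).
Byte 2: 0xA6 = 10100110 (10xxxxxx ✓), payload 100110.
Byte 3: 0xB3 = 10110011 (10xxxxxx ✓), payload 110011.
Concatenate: 0000100110110011 = 0x9B3 (16 bits → U+09B3).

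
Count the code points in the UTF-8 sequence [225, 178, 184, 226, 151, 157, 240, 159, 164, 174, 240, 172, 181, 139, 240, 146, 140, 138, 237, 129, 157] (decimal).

6

Byte at offset 0: 0xE1 = 11100001 → 3-byte char (#1). Advance 3.
Byte at offset 3: 0xE2 = 11100010 → 3-byte char (#2). Advance 3.
Byte at offset 6: 0xF0 = 11110000 → 4-byte char (#3). Advance 4.
Byte at offset 10: 0xF0 = 11110000 → 4-byte char (#4). Advance 4.
Byte at offset 14: 0xF0 = 11110000 → 4-byte char (#5). Advance 4.
Byte at offset 18: 0xED = 11101101 → 3-byte char (#6). Advance 3.
Reached end at offset 21 after 6 code points.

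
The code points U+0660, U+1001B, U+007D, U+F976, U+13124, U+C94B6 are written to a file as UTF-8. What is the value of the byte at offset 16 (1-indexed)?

1-indexed offset 16 is 0-indexed offset 15.
U+0660 → 2-byte form D9 A0 at offsets 0–1.
U+1001B → 4-byte form F0 90 80 9B at offsets 2–5.
U+007D → 1-byte form 7D at offsets 6–6.
U+F976 → 3-byte form EF A5 B6 at offsets 7–9.
U+13124 → 4-byte form F0 93 84 A4 at offsets 10–13.
U+C94B6 → 4-byte form F3 89 92 B6 at offsets 14–17.
Offset 15 falls in char 6's range; it's byte 2 of F3 89 92 B6 = 0x89.

0x89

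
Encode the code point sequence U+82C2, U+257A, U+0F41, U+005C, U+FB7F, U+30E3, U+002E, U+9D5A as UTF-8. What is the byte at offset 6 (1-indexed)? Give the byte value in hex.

0xBA

1-indexed offset 6 is 0-indexed offset 5.
U+82C2 → 3-byte form E8 8B 82 at offsets 0–2.
U+257A → 3-byte form E2 95 BA at offsets 3–5.
Offset 5 falls in char 2's range; it's byte 3 of E2 95 BA = 0xBA.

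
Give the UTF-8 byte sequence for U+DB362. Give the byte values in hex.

U+DB362 = 0xDB362 = 897890 decimal. In range U+10000–U+10FFFF → 4-byte form: 11110xxx 10xxxxxx 10xxxxxx 10xxxxxx.
Binary (21 bits): 011011011001101100010.
Split 3+6+6+6: 011 | 011011 | 001101 | 100010.
Byte 1: 11110011 = 0xF3.
Byte 2: 10011011 = 0x9B.
Byte 3: 10001101 = 0x8D.
Byte 4: 10100010 = 0xA2.

F3 9B 8D A2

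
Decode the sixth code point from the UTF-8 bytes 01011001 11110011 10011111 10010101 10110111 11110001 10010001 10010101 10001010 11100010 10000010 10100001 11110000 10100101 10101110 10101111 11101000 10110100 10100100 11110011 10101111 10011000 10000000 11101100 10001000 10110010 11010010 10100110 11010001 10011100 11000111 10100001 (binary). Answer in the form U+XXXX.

Offset 0: leading byte 0x59 = 01011001 → 1-byte char #1 = 59.
Offset 1: leading byte 0xF3 = 11110011 → 4-byte char #2 = F3 9F 95 B7.
Offset 5: leading byte 0xF1 = 11110001 → 4-byte char #3 = F1 91 95 8A.
Offset 9: leading byte 0xE2 = 11100010 → 3-byte char #4 = E2 82 A1.
Offset 12: leading byte 0xF0 = 11110000 → 4-byte char #5 = F0 A5 AE AF.
Offset 16: leading byte 0xE8 = 11101000 → 3-byte char #6 = E8 B4 A4.
Leading byte 0xE8 = 11101000 matches 1110xxxx → 3-byte sequence.
Byte 1: 0xE8 = 11101000, payload 1000 (4 bits).
Byte 2: 0xB4 = 10110100 (10xxxxxx ✓), payload 110100.
Byte 3: 0xA4 = 10100100 (10xxxxxx ✓), payload 100100.
Concatenate: 1000110100100100 = 0x8D24 (16 bits → U+8D24).

U+8D24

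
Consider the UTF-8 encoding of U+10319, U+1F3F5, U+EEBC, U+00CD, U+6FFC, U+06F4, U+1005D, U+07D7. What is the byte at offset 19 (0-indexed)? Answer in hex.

0x90

U+10319 → 4-byte form F0 90 8C 99 at offsets 0–3.
U+1F3F5 → 4-byte form F0 9F 8F B5 at offsets 4–7.
U+EEBC → 3-byte form EE BA BC at offsets 8–10.
U+00CD → 2-byte form C3 8D at offsets 11–12.
U+6FFC → 3-byte form E6 BF BC at offsets 13–15.
U+06F4 → 2-byte form DB B4 at offsets 16–17.
U+1005D → 4-byte form F0 90 81 9D at offsets 18–21.
Offset 19 falls in char 7's range; it's byte 2 of F0 90 81 9D = 0x90.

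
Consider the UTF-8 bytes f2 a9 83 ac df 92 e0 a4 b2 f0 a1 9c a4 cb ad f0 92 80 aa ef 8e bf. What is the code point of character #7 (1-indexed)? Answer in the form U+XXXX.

U+F3BF

Offset 0: leading byte 0xF2 = 11110010 → 4-byte char #1 = F2 A9 83 AC.
Offset 4: leading byte 0xDF = 11011111 → 2-byte char #2 = DF 92.
Offset 6: leading byte 0xE0 = 11100000 → 3-byte char #3 = E0 A4 B2.
Offset 9: leading byte 0xF0 = 11110000 → 4-byte char #4 = F0 A1 9C A4.
Offset 13: leading byte 0xCB = 11001011 → 2-byte char #5 = CB AD.
Offset 15: leading byte 0xF0 = 11110000 → 4-byte char #6 = F0 92 80 AA.
Offset 19: leading byte 0xEF = 11101111 → 3-byte char #7 = EF 8E BF.
Leading byte 0xEF = 11101111 matches 1110xxxx → 3-byte sequence.
Byte 1: 0xEF = 11101111, payload 1111 (4 bits).
Byte 2: 0x8E = 10001110 (10xxxxxx ✓), payload 001110.
Byte 3: 0xBF = 10111111 (10xxxxxx ✓), payload 111111.
Concatenate: 1111001110111111 = 0xF3BF (16 bits → U+F3BF).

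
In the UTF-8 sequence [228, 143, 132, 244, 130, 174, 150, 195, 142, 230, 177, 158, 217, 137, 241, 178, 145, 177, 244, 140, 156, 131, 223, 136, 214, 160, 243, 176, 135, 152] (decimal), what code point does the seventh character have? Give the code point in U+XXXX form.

U+10C703

Offset 0: leading byte 0xE4 = 11100100 → 3-byte char #1 = E4 8F 84.
Offset 3: leading byte 0xF4 = 11110100 → 4-byte char #2 = F4 82 AE 96.
Offset 7: leading byte 0xC3 = 11000011 → 2-byte char #3 = C3 8E.
Offset 9: leading byte 0xE6 = 11100110 → 3-byte char #4 = E6 B1 9E.
Offset 12: leading byte 0xD9 = 11011001 → 2-byte char #5 = D9 89.
Offset 14: leading byte 0xF1 = 11110001 → 4-byte char #6 = F1 B2 91 B1.
Offset 18: leading byte 0xF4 = 11110100 → 4-byte char #7 = F4 8C 9C 83.
Leading byte 0xF4 = 11110100 matches 11110xxx → 4-byte sequence.
Byte 1: 0xF4 = 11110100, payload 100 (3 bits).
Byte 2: 0x8C = 10001100 (10xxxxxx ✓), payload 001100.
Byte 3: 0x9C = 10011100 (10xxxxxx ✓), payload 011100.
Byte 4: 0x83 = 10000011 (10xxxxxx ✓), payload 000011.
Concatenate: 100001100011100000011 = 0x10C703 (21 bits → U+10C703).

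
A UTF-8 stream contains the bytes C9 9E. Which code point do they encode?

Leading byte 0xC9 = 11001001 matches 110xxxxx → 2-byte sequence.
Byte 1: 0xC9 = 11001001, payload 01001 (5 bits).
Byte 2: 0x9E = 10011110 (10xxxxxx ✓), payload 011110.
Concatenate: 01001011110 = 0x25E (11 bits → U+025E).

U+025E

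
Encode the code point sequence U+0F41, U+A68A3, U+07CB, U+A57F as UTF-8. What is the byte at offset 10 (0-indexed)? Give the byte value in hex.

0x95

U+0F41 → 3-byte form E0 BD 81 at offsets 0–2.
U+A68A3 → 4-byte form F2 A6 A2 A3 at offsets 3–6.
U+07CB → 2-byte form DF 8B at offsets 7–8.
U+A57F → 3-byte form EA 95 BF at offsets 9–11.
Offset 10 falls in char 4's range; it's byte 2 of EA 95 BF = 0x95.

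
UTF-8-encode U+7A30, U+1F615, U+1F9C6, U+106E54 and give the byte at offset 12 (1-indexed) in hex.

0xF4

1-indexed offset 12 is 0-indexed offset 11.
U+7A30 → 3-byte form E7 A8 B0 at offsets 0–2.
U+1F615 → 4-byte form F0 9F 98 95 at offsets 3–6.
U+1F9C6 → 4-byte form F0 9F A7 86 at offsets 7–10.
U+106E54 → 4-byte form F4 86 B9 94 at offsets 11–14.
Offset 11 falls in char 4's range; it's byte 1 of F4 86 B9 94 = 0xF4.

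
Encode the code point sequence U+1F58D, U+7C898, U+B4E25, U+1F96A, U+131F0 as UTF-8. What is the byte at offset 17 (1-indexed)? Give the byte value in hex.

0xF0

1-indexed offset 17 is 0-indexed offset 16.
U+1F58D → 4-byte form F0 9F 96 8D at offsets 0–3.
U+7C898 → 4-byte form F1 BC A2 98 at offsets 4–7.
U+B4E25 → 4-byte form F2 B4 B8 A5 at offsets 8–11.
U+1F96A → 4-byte form F0 9F A5 AA at offsets 12–15.
U+131F0 → 4-byte form F0 93 87 B0 at offsets 16–19.
Offset 16 falls in char 5's range; it's byte 1 of F0 93 87 B0 = 0xF0.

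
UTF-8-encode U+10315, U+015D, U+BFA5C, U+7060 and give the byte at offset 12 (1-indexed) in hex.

1-indexed offset 12 is 0-indexed offset 11.
U+10315 → 4-byte form F0 90 8C 95 at offsets 0–3.
U+015D → 2-byte form C5 9D at offsets 4–5.
U+BFA5C → 4-byte form F2 BF A9 9C at offsets 6–9.
U+7060 → 3-byte form E7 81 A0 at offsets 10–12.
Offset 11 falls in char 4's range; it's byte 2 of E7 81 A0 = 0x81.

0x81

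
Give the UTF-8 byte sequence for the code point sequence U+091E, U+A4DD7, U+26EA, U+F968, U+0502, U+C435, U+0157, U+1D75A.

E0 A4 9E F2 A4 B7 97 E2 9B AA EF A5 A8 D4 82 EC 90 B5 C5 97 F0 9D 9D 9A

U+091E: 3-byte form → E0 A4 9E.
U+A4DD7: 4-byte form → F2 A4 B7 97.
U+26EA: 3-byte form → E2 9B AA.
U+F968: 3-byte form → EF A5 A8.
U+0502: 2-byte form → D4 82.
U+C435: 3-byte form → EC 90 B5.
U+0157: 2-byte form → C5 97.
U+1D75A: 4-byte form → F0 9D 9D 9A.
Concatenated (24 bytes): E0 A4 9E F2 A4 B7 97 E2 9B AA EF A5 A8 D4 82 EC 90 B5 C5 97 F0 9D 9D 9A.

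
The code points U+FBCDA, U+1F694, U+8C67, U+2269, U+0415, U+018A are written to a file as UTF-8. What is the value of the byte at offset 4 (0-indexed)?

U+FBCDA → 4-byte form F3 BB B3 9A at offsets 0–3.
U+1F694 → 4-byte form F0 9F 9A 94 at offsets 4–7.
Offset 4 falls in char 2's range; it's byte 1 of F0 9F 9A 94 = 0xF0.

0xF0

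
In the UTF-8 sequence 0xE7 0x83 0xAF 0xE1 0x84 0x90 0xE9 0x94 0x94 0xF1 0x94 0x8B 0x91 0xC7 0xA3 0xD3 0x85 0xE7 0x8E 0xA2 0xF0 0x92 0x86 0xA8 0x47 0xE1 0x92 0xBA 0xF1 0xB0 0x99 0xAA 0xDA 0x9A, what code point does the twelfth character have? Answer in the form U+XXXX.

U+069A

Offset 0: leading byte 0xE7 = 11100111 → 3-byte char #1 = E7 83 AF.
Offset 3: leading byte 0xE1 = 11100001 → 3-byte char #2 = E1 84 90.
Offset 6: leading byte 0xE9 = 11101001 → 3-byte char #3 = E9 94 94.
Offset 9: leading byte 0xF1 = 11110001 → 4-byte char #4 = F1 94 8B 91.
Offset 13: leading byte 0xC7 = 11000111 → 2-byte char #5 = C7 A3.
Offset 15: leading byte 0xD3 = 11010011 → 2-byte char #6 = D3 85.
Offset 17: leading byte 0xE7 = 11100111 → 3-byte char #7 = E7 8E A2.
Offset 20: leading byte 0xF0 = 11110000 → 4-byte char #8 = F0 92 86 A8.
Offset 24: leading byte 0x47 = 01000111 → 1-byte char #9 = 47.
Offset 25: leading byte 0xE1 = 11100001 → 3-byte char #10 = E1 92 BA.
Offset 28: leading byte 0xF1 = 11110001 → 4-byte char #11 = F1 B0 99 AA.
Offset 32: leading byte 0xDA = 11011010 → 2-byte char #12 = DA 9A.
Leading byte 0xDA = 11011010 matches 110xxxxx → 2-byte sequence.
Byte 1: 0xDA = 11011010, payload 11010 (5 bits).
Byte 2: 0x9A = 10011010 (10xxxxxx ✓), payload 011010.
Concatenate: 11010011010 = 0x69A (11 bits → U+069A).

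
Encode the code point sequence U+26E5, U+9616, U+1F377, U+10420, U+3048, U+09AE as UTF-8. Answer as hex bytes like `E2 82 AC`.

U+26E5: 3-byte form → E2 9B A5.
U+9616: 3-byte form → E9 98 96.
U+1F377: 4-byte form → F0 9F 8D B7.
U+10420: 4-byte form → F0 90 90 A0.
U+3048: 3-byte form → E3 81 88.
U+09AE: 3-byte form → E0 A6 AE.
Concatenated (20 bytes): E2 9B A5 E9 98 96 F0 9F 8D B7 F0 90 90 A0 E3 81 88 E0 A6 AE.

E2 9B A5 E9 98 96 F0 9F 8D B7 F0 90 90 A0 E3 81 88 E0 A6 AE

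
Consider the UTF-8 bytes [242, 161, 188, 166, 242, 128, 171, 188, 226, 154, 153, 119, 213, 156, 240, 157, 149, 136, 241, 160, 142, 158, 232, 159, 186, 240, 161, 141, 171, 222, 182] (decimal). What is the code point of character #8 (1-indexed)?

U+87FA

Offset 0: leading byte 0xF2 = 11110010 → 4-byte char #1 = F2 A1 BC A6.
Offset 4: leading byte 0xF2 = 11110010 → 4-byte char #2 = F2 80 AB BC.
Offset 8: leading byte 0xE2 = 11100010 → 3-byte char #3 = E2 9A 99.
Offset 11: leading byte 0x77 = 01110111 → 1-byte char #4 = 77.
Offset 12: leading byte 0xD5 = 11010101 → 2-byte char #5 = D5 9C.
Offset 14: leading byte 0xF0 = 11110000 → 4-byte char #6 = F0 9D 95 88.
Offset 18: leading byte 0xF1 = 11110001 → 4-byte char #7 = F1 A0 8E 9E.
Offset 22: leading byte 0xE8 = 11101000 → 3-byte char #8 = E8 9F BA.
Leading byte 0xE8 = 11101000 matches 1110xxxx → 3-byte sequence.
Byte 1: 0xE8 = 11101000, payload 1000 (4 bits).
Byte 2: 0x9F = 10011111 (10xxxxxx ✓), payload 011111.
Byte 3: 0xBA = 10111010 (10xxxxxx ✓), payload 111010.
Concatenate: 1000011111111010 = 0x87FA (16 bits → U+87FA).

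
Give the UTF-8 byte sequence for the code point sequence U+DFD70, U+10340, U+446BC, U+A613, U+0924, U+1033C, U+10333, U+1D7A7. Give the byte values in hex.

U+DFD70: 4-byte form → F3 9F B5 B0.
U+10340: 4-byte form → F0 90 8D 80.
U+446BC: 4-byte form → F1 84 9A BC.
U+A613: 3-byte form → EA 98 93.
U+0924: 3-byte form → E0 A4 A4.
U+1033C: 4-byte form → F0 90 8C BC.
U+10333: 4-byte form → F0 90 8C B3.
U+1D7A7: 4-byte form → F0 9D 9E A7.
Concatenated (30 bytes): F3 9F B5 B0 F0 90 8D 80 F1 84 9A BC EA 98 93 E0 A4 A4 F0 90 8C BC F0 90 8C B3 F0 9D 9E A7.

F3 9F B5 B0 F0 90 8D 80 F1 84 9A BC EA 98 93 E0 A4 A4 F0 90 8C BC F0 90 8C B3 F0 9D 9E A7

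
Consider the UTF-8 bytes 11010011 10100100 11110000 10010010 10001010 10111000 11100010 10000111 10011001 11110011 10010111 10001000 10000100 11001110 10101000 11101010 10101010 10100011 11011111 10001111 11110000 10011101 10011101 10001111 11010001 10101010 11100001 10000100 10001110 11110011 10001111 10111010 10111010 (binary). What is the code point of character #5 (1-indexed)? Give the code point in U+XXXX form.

Offset 0: leading byte 0xD3 = 11010011 → 2-byte char #1 = D3 A4.
Offset 2: leading byte 0xF0 = 11110000 → 4-byte char #2 = F0 92 8A B8.
Offset 6: leading byte 0xE2 = 11100010 → 3-byte char #3 = E2 87 99.
Offset 9: leading byte 0xF3 = 11110011 → 4-byte char #4 = F3 97 88 84.
Offset 13: leading byte 0xCE = 11001110 → 2-byte char #5 = CE A8.
Leading byte 0xCE = 11001110 matches 110xxxxx → 2-byte sequence.
Byte 1: 0xCE = 11001110, payload 01110 (5 bits).
Byte 2: 0xA8 = 10101000 (10xxxxxx ✓), payload 101000.
Concatenate: 01110101000 = 0x3A8 (11 bits → U+03A8).

U+03A8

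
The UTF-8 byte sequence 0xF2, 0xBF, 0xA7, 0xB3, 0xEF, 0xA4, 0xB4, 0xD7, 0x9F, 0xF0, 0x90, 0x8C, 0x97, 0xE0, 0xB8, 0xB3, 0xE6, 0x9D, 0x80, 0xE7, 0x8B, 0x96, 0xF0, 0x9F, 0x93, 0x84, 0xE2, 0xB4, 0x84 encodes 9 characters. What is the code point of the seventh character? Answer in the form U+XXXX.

U+72D6

Offset 0: leading byte 0xF2 = 11110010 → 4-byte char #1 = F2 BF A7 B3.
Offset 4: leading byte 0xEF = 11101111 → 3-byte char #2 = EF A4 B4.
Offset 7: leading byte 0xD7 = 11010111 → 2-byte char #3 = D7 9F.
Offset 9: leading byte 0xF0 = 11110000 → 4-byte char #4 = F0 90 8C 97.
Offset 13: leading byte 0xE0 = 11100000 → 3-byte char #5 = E0 B8 B3.
Offset 16: leading byte 0xE6 = 11100110 → 3-byte char #6 = E6 9D 80.
Offset 19: leading byte 0xE7 = 11100111 → 3-byte char #7 = E7 8B 96.
Leading byte 0xE7 = 11100111 matches 1110xxxx → 3-byte sequence.
Byte 1: 0xE7 = 11100111, payload 0111 (4 bits).
Byte 2: 0x8B = 10001011 (10xxxxxx ✓), payload 001011.
Byte 3: 0x96 = 10010110 (10xxxxxx ✓), payload 010110.
Concatenate: 0111001011010110 = 0x72D6 (16 bits → U+72D6).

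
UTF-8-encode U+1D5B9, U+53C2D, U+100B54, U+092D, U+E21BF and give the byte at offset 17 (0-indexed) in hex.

0x86

U+1D5B9 → 4-byte form F0 9D 96 B9 at offsets 0–3.
U+53C2D → 4-byte form F1 93 B0 AD at offsets 4–7.
U+100B54 → 4-byte form F4 80 AD 94 at offsets 8–11.
U+092D → 3-byte form E0 A4 AD at offsets 12–14.
U+E21BF → 4-byte form F3 A2 86 BF at offsets 15–18.
Offset 17 falls in char 5's range; it's byte 3 of F3 A2 86 BF = 0x86.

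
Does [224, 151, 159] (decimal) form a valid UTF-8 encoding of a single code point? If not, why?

invalid (overlong encoding)

Leading byte 0xE0 = 11100000 → 3-byte form.
Continuation bytes all match 10xxxxxx. Payload decodes to 0x5DF.
But 0x5DF < 0x800, the minimum for a 3-byte sequence — this is an overlong encoding.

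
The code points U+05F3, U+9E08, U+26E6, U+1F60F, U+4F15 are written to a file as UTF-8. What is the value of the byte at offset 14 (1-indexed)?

0xBC

1-indexed offset 14 is 0-indexed offset 13.
U+05F3 → 2-byte form D7 B3 at offsets 0–1.
U+9E08 → 3-byte form E9 B8 88 at offsets 2–4.
U+26E6 → 3-byte form E2 9B A6 at offsets 5–7.
U+1F60F → 4-byte form F0 9F 98 8F at offsets 8–11.
U+4F15 → 3-byte form E4 BC 95 at offsets 12–14.
Offset 13 falls in char 5's range; it's byte 2 of E4 BC 95 = 0xBC.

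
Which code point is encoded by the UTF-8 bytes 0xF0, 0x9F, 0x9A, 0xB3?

U+1F6B3

Leading byte 0xF0 = 11110000 matches 11110xxx → 4-byte sequence.
Byte 1: 0xF0 = 11110000, payload 000 (3 bits).
Byte 2: 0x9F = 10011111 (10xxxxxx ✓), payload 011111.
Byte 3: 0x9A = 10011010 (10xxxxxx ✓), payload 011010.
Byte 4: 0xB3 = 10110011 (10xxxxxx ✓), payload 110011.
Concatenate: 000011111011010110011 = 0x1F6B3 (21 bits → U+1F6B3).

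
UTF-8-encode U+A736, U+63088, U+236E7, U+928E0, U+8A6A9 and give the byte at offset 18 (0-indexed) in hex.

0xA9

U+A736 → 3-byte form EA 9C B6 at offsets 0–2.
U+63088 → 4-byte form F1 A3 82 88 at offsets 3–6.
U+236E7 → 4-byte form F0 A3 9B A7 at offsets 7–10.
U+928E0 → 4-byte form F2 92 A3 A0 at offsets 11–14.
U+8A6A9 → 4-byte form F2 8A 9A A9 at offsets 15–18.
Offset 18 falls in char 5's range; it's byte 4 of F2 8A 9A A9 = 0xA9.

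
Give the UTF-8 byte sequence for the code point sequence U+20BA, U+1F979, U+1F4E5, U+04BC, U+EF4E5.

E2 82 BA F0 9F A5 B9 F0 9F 93 A5 D2 BC F3 AF 93 A5

U+20BA: 3-byte form → E2 82 BA.
U+1F979: 4-byte form → F0 9F A5 B9.
U+1F4E5: 4-byte form → F0 9F 93 A5.
U+04BC: 2-byte form → D2 BC.
U+EF4E5: 4-byte form → F3 AF 93 A5.
Concatenated (17 bytes): E2 82 BA F0 9F A5 B9 F0 9F 93 A5 D2 BC F3 AF 93 A5.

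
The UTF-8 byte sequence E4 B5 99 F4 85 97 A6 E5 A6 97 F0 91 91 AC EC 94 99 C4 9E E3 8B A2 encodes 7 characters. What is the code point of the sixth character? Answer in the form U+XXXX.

U+011E

Offset 0: leading byte 0xE4 = 11100100 → 3-byte char #1 = E4 B5 99.
Offset 3: leading byte 0xF4 = 11110100 → 4-byte char #2 = F4 85 97 A6.
Offset 7: leading byte 0xE5 = 11100101 → 3-byte char #3 = E5 A6 97.
Offset 10: leading byte 0xF0 = 11110000 → 4-byte char #4 = F0 91 91 AC.
Offset 14: leading byte 0xEC = 11101100 → 3-byte char #5 = EC 94 99.
Offset 17: leading byte 0xC4 = 11000100 → 2-byte char #6 = C4 9E.
Leading byte 0xC4 = 11000100 matches 110xxxxx → 2-byte sequence.
Byte 1: 0xC4 = 11000100, payload 00100 (5 bits).
Byte 2: 0x9E = 10011110 (10xxxxxx ✓), payload 011110.
Concatenate: 00100011110 = 0x11E (11 bits → U+011E).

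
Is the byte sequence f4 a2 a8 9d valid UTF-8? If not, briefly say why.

invalid (encodes a value above U+10FFFF)

Leading byte 0xF4 = 11110100 → 4-byte form.
Payload = 0x122A1D, which exceeds U+10FFFF, the maximum Unicode code point. (Leading bytes F5–FF, or F4 followed by ≥ 0x90, are invalid.)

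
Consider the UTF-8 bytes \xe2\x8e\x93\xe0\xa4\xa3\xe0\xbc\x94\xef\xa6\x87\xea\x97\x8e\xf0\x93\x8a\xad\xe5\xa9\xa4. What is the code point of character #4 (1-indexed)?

U+F987

Offset 0: leading byte 0xE2 = 11100010 → 3-byte char #1 = E2 8E 93.
Offset 3: leading byte 0xE0 = 11100000 → 3-byte char #2 = E0 A4 A3.
Offset 6: leading byte 0xE0 = 11100000 → 3-byte char #3 = E0 BC 94.
Offset 9: leading byte 0xEF = 11101111 → 3-byte char #4 = EF A6 87.
Leading byte 0xEF = 11101111 matches 1110xxxx → 3-byte sequence.
Byte 1: 0xEF = 11101111, payload 1111 (4 bits).
Byte 2: 0xA6 = 10100110 (10xxxxxx ✓), payload 100110.
Byte 3: 0x87 = 10000111 (10xxxxxx ✓), payload 000111.
Concatenate: 1111100110000111 = 0xF987 (16 bits → U+F987).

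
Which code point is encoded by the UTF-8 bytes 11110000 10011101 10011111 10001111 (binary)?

Leading byte 0xF0 = 11110000 matches 11110xxx → 4-byte sequence.
Byte 1: 0xF0 = 11110000, payload 000 (3 bits).
Byte 2: 0x9D = 10011101 (10xxxxxx ✓), payload 011101.
Byte 3: 0x9F = 10011111 (10xxxxxx ✓), payload 011111.
Byte 4: 0x8F = 10001111 (10xxxxxx ✓), payload 001111.
Concatenate: 000011101011111001111 = 0x1D7CF (21 bits → U+1D7CF).

U+1D7CF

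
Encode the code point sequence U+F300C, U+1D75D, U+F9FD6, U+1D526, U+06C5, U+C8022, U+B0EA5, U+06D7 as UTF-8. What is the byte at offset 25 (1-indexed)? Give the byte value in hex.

0xBA

1-indexed offset 25 is 0-indexed offset 24.
U+F300C → 4-byte form F3 B3 80 8C at offsets 0–3.
U+1D75D → 4-byte form F0 9D 9D 9D at offsets 4–7.
U+F9FD6 → 4-byte form F3 B9 BF 96 at offsets 8–11.
U+1D526 → 4-byte form F0 9D 94 A6 at offsets 12–15.
U+06C5 → 2-byte form DB 85 at offsets 16–17.
U+C8022 → 4-byte form F3 88 80 A2 at offsets 18–21.
U+B0EA5 → 4-byte form F2 B0 BA A5 at offsets 22–25.
Offset 24 falls in char 7's range; it's byte 3 of F2 B0 BA A5 = 0xBA.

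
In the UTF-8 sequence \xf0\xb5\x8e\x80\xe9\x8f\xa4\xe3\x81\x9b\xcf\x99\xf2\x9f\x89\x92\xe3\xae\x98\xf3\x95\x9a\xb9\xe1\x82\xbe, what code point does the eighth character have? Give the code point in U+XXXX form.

Offset 0: leading byte 0xF0 = 11110000 → 4-byte char #1 = F0 B5 8E 80.
Offset 4: leading byte 0xE9 = 11101001 → 3-byte char #2 = E9 8F A4.
Offset 7: leading byte 0xE3 = 11100011 → 3-byte char #3 = E3 81 9B.
Offset 10: leading byte 0xCF = 11001111 → 2-byte char #4 = CF 99.
Offset 12: leading byte 0xF2 = 11110010 → 4-byte char #5 = F2 9F 89 92.
Offset 16: leading byte 0xE3 = 11100011 → 3-byte char #6 = E3 AE 98.
Offset 19: leading byte 0xF3 = 11110011 → 4-byte char #7 = F3 95 9A B9.
Offset 23: leading byte 0xE1 = 11100001 → 3-byte char #8 = E1 82 BE.
Leading byte 0xE1 = 11100001 matches 1110xxxx → 3-byte sequence.
Byte 1: 0xE1 = 11100001, payload 0001 (4 bits).
Byte 2: 0x82 = 10000010 (10xxxxxx ✓), payload 000010.
Byte 3: 0xBE = 10111110 (10xxxxxx ✓), payload 111110.
Concatenate: 0001000010111110 = 0x10BE (16 bits → U+10BE).

U+10BE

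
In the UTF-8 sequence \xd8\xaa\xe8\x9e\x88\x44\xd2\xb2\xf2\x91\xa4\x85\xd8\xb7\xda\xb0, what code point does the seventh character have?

Offset 0: leading byte 0xD8 = 11011000 → 2-byte char #1 = D8 AA.
Offset 2: leading byte 0xE8 = 11101000 → 3-byte char #2 = E8 9E 88.
Offset 5: leading byte 0x44 = 01000100 → 1-byte char #3 = 44.
Offset 6: leading byte 0xD2 = 11010010 → 2-byte char #4 = D2 B2.
Offset 8: leading byte 0xF2 = 11110010 → 4-byte char #5 = F2 91 A4 85.
Offset 12: leading byte 0xD8 = 11011000 → 2-byte char #6 = D8 B7.
Offset 14: leading byte 0xDA = 11011010 → 2-byte char #7 = DA B0.
Leading byte 0xDA = 11011010 matches 110xxxxx → 2-byte sequence.
Byte 1: 0xDA = 11011010, payload 11010 (5 bits).
Byte 2: 0xB0 = 10110000 (10xxxxxx ✓), payload 110000.
Concatenate: 11010110000 = 0x6B0 (11 bits → U+06B0).

U+06B0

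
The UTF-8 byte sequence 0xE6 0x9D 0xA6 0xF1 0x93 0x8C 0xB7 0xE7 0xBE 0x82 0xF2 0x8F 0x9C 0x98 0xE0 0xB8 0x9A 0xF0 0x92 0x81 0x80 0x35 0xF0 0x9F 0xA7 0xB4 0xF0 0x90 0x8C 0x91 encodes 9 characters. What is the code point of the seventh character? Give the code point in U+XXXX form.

Offset 0: leading byte 0xE6 = 11100110 → 3-byte char #1 = E6 9D A6.
Offset 3: leading byte 0xF1 = 11110001 → 4-byte char #2 = F1 93 8C B7.
Offset 7: leading byte 0xE7 = 11100111 → 3-byte char #3 = E7 BE 82.
Offset 10: leading byte 0xF2 = 11110010 → 4-byte char #4 = F2 8F 9C 98.
Offset 14: leading byte 0xE0 = 11100000 → 3-byte char #5 = E0 B8 9A.
Offset 17: leading byte 0xF0 = 11110000 → 4-byte char #6 = F0 92 81 80.
Offset 21: leading byte 0x35 = 00110101 → 1-byte char #7 = 35.
Leading byte 0x35 = 00110101 matches 0xxxxxxx → 1-byte sequence.
Byte 1: 0x35 = 00110101, payload 0110101 (7 bits).
Concatenate: 0110101 = 0x35 (7 bits → U+0035).

U+0035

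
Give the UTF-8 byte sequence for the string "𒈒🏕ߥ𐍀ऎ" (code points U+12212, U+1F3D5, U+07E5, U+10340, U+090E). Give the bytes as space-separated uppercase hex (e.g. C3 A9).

U+12212: 4-byte form → F0 92 88 92.
U+1F3D5: 4-byte form → F0 9F 8F 95.
U+07E5: 2-byte form → DF A5.
U+10340: 4-byte form → F0 90 8D 80.
U+090E: 3-byte form → E0 A4 8E.
Concatenated (17 bytes): F0 92 88 92 F0 9F 8F 95 DF A5 F0 90 8D 80 E0 A4 8E.

F0 92 88 92 F0 9F 8F 95 DF A5 F0 90 8D 80 E0 A4 8E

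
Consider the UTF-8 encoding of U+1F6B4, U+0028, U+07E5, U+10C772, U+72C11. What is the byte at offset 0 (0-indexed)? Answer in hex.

0xF0

U+1F6B4 → 4-byte form F0 9F 9A B4 at offsets 0–3.
Offset 0 falls in char 1's range; it's byte 1 of F0 9F 9A B4 = 0xF0.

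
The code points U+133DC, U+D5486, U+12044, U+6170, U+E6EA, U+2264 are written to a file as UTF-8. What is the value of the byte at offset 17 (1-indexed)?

1-indexed offset 17 is 0-indexed offset 16.
U+133DC → 4-byte form F0 93 8F 9C at offsets 0–3.
U+D5486 → 4-byte form F3 95 92 86 at offsets 4–7.
U+12044 → 4-byte form F0 92 81 84 at offsets 8–11.
U+6170 → 3-byte form E6 85 B0 at offsets 12–14.
U+E6EA → 3-byte form EE 9B AA at offsets 15–17.
Offset 16 falls in char 5's range; it's byte 2 of EE 9B AA = 0x9B.

0x9B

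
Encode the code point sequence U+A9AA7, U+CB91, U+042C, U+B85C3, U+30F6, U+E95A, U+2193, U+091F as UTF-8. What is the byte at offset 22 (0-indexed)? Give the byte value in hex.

0xE0

U+A9AA7 → 4-byte form F2 A9 AA A7 at offsets 0–3.
U+CB91 → 3-byte form EC AE 91 at offsets 4–6.
U+042C → 2-byte form D0 AC at offsets 7–8.
U+B85C3 → 4-byte form F2 B8 97 83 at offsets 9–12.
U+30F6 → 3-byte form E3 83 B6 at offsets 13–15.
U+E95A → 3-byte form EE A5 9A at offsets 16–18.
U+2193 → 3-byte form E2 86 93 at offsets 19–21.
U+091F → 3-byte form E0 A4 9F at offsets 22–24.
Offset 22 falls in char 8's range; it's byte 1 of E0 A4 9F = 0xE0.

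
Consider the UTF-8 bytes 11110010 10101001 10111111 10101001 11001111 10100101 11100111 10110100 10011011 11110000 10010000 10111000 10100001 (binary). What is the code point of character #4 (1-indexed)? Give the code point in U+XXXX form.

Offset 0: leading byte 0xF2 = 11110010 → 4-byte char #1 = F2 A9 BF A9.
Offset 4: leading byte 0xCF = 11001111 → 2-byte char #2 = CF A5.
Offset 6: leading byte 0xE7 = 11100111 → 3-byte char #3 = E7 B4 9B.
Offset 9: leading byte 0xF0 = 11110000 → 4-byte char #4 = F0 90 B8 A1.
Leading byte 0xF0 = 11110000 matches 11110xxx → 4-byte sequence.
Byte 1: 0xF0 = 11110000, payload 000 (3 bits).
Byte 2: 0x90 = 10010000 (10xxxxxx ✓), payload 010000.
Byte 3: 0xB8 = 10111000 (10xxxxxx ✓), payload 111000.
Byte 4: 0xA1 = 10100001 (10xxxxxx ✓), payload 100001.
Concatenate: 000010000111000100001 = 0x10E21 (21 bits → U+10E21).

U+10E21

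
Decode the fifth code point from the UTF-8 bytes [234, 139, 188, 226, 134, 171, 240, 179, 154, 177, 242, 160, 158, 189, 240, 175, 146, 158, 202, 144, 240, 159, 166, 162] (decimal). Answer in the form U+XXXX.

U+2F49E

Offset 0: leading byte 0xEA = 11101010 → 3-byte char #1 = EA 8B BC.
Offset 3: leading byte 0xE2 = 11100010 → 3-byte char #2 = E2 86 AB.
Offset 6: leading byte 0xF0 = 11110000 → 4-byte char #3 = F0 B3 9A B1.
Offset 10: leading byte 0xF2 = 11110010 → 4-byte char #4 = F2 A0 9E BD.
Offset 14: leading byte 0xF0 = 11110000 → 4-byte char #5 = F0 AF 92 9E.
Leading byte 0xF0 = 11110000 matches 11110xxx → 4-byte sequence.
Byte 1: 0xF0 = 11110000, payload 000 (3 bits).
Byte 2: 0xAF = 10101111 (10xxxxxx ✓), payload 101111.
Byte 3: 0x92 = 10010010 (10xxxxxx ✓), payload 010010.
Byte 4: 0x9E = 10011110 (10xxxxxx ✓), payload 011110.
Concatenate: 000101111010010011110 = 0x2F49E (21 bits → U+2F49E).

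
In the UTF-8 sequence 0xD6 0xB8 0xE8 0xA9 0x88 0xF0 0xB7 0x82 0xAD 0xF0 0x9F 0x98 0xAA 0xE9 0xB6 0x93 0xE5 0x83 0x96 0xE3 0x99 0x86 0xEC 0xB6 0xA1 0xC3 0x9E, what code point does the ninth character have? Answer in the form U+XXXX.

U+00DE

Offset 0: leading byte 0xD6 = 11010110 → 2-byte char #1 = D6 B8.
Offset 2: leading byte 0xE8 = 11101000 → 3-byte char #2 = E8 A9 88.
Offset 5: leading byte 0xF0 = 11110000 → 4-byte char #3 = F0 B7 82 AD.
Offset 9: leading byte 0xF0 = 11110000 → 4-byte char #4 = F0 9F 98 AA.
Offset 13: leading byte 0xE9 = 11101001 → 3-byte char #5 = E9 B6 93.
Offset 16: leading byte 0xE5 = 11100101 → 3-byte char #6 = E5 83 96.
Offset 19: leading byte 0xE3 = 11100011 → 3-byte char #7 = E3 99 86.
Offset 22: leading byte 0xEC = 11101100 → 3-byte char #8 = EC B6 A1.
Offset 25: leading byte 0xC3 = 11000011 → 2-byte char #9 = C3 9E.
Leading byte 0xC3 = 11000011 matches 110xxxxx → 2-byte sequence.
Byte 1: 0xC3 = 11000011, payload 00011 (5 bits).
Byte 2: 0x9E = 10011110 (10xxxxxx ✓), payload 011110.
Concatenate: 00011011110 = 0xDE (11 bits → U+00DE).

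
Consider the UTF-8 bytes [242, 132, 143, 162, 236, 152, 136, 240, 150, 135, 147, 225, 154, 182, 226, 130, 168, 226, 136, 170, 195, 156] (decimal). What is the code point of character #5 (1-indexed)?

U+20A8

Offset 0: leading byte 0xF2 = 11110010 → 4-byte char #1 = F2 84 8F A2.
Offset 4: leading byte 0xEC = 11101100 → 3-byte char #2 = EC 98 88.
Offset 7: leading byte 0xF0 = 11110000 → 4-byte char #3 = F0 96 87 93.
Offset 11: leading byte 0xE1 = 11100001 → 3-byte char #4 = E1 9A B6.
Offset 14: leading byte 0xE2 = 11100010 → 3-byte char #5 = E2 82 A8.
Leading byte 0xE2 = 11100010 matches 1110xxxx → 3-byte sequence.
Byte 1: 0xE2 = 11100010, payload 0010 (4 bits).
Byte 2: 0x82 = 10000010 (10xxxxxx ✓), payload 000010.
Byte 3: 0xA8 = 10101000 (10xxxxxx ✓), payload 101000.
Concatenate: 0010000010101000 = 0x20A8 (16 bits → U+20A8).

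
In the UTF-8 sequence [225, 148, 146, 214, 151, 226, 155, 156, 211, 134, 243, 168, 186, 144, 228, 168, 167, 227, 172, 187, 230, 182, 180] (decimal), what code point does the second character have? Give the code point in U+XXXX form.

U+0597

Offset 0: leading byte 0xE1 = 11100001 → 3-byte char #1 = E1 94 92.
Offset 3: leading byte 0xD6 = 11010110 → 2-byte char #2 = D6 97.
Leading byte 0xD6 = 11010110 matches 110xxxxx → 2-byte sequence.
Byte 1: 0xD6 = 11010110, payload 10110 (5 bits).
Byte 2: 0x97 = 10010111 (10xxxxxx ✓), payload 010111.
Concatenate: 10110010111 = 0x597 (11 bits → U+0597).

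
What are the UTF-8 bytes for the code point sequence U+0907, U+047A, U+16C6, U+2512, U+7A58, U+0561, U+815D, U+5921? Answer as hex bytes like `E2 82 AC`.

U+0907: 3-byte form → E0 A4 87.
U+047A: 2-byte form → D1 BA.
U+16C6: 3-byte form → E1 9B 86.
U+2512: 3-byte form → E2 94 92.
U+7A58: 3-byte form → E7 A9 98.
U+0561: 2-byte form → D5 A1.
U+815D: 3-byte form → E8 85 9D.
U+5921: 3-byte form → E5 A4 A1.
Concatenated (22 bytes): E0 A4 87 D1 BA E1 9B 86 E2 94 92 E7 A9 98 D5 A1 E8 85 9D E5 A4 A1.

E0 A4 87 D1 BA E1 9B 86 E2 94 92 E7 A9 98 D5 A1 E8 85 9D E5 A4 A1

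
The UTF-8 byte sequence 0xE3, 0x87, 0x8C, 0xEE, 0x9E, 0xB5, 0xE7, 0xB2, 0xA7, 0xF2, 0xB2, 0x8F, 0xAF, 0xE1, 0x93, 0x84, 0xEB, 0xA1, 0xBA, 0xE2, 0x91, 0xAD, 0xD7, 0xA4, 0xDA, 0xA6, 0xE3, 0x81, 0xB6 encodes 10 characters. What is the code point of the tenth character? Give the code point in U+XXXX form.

U+3076

Offset 0: leading byte 0xE3 = 11100011 → 3-byte char #1 = E3 87 8C.
Offset 3: leading byte 0xEE = 11101110 → 3-byte char #2 = EE 9E B5.
Offset 6: leading byte 0xE7 = 11100111 → 3-byte char #3 = E7 B2 A7.
Offset 9: leading byte 0xF2 = 11110010 → 4-byte char #4 = F2 B2 8F AF.
Offset 13: leading byte 0xE1 = 11100001 → 3-byte char #5 = E1 93 84.
Offset 16: leading byte 0xEB = 11101011 → 3-byte char #6 = EB A1 BA.
Offset 19: leading byte 0xE2 = 11100010 → 3-byte char #7 = E2 91 AD.
Offset 22: leading byte 0xD7 = 11010111 → 2-byte char #8 = D7 A4.
Offset 24: leading byte 0xDA = 11011010 → 2-byte char #9 = DA A6.
Offset 26: leading byte 0xE3 = 11100011 → 3-byte char #10 = E3 81 B6.
Leading byte 0xE3 = 11100011 matches 1110xxxx → 3-byte sequence.
Byte 1: 0xE3 = 11100011, payload 0011 (4 bits).
Byte 2: 0x81 = 10000001 (10xxxxxx ✓), payload 000001.
Byte 3: 0xB6 = 10110110 (10xxxxxx ✓), payload 110110.
Concatenate: 0011000001110110 = 0x3076 (16 bits → U+3076).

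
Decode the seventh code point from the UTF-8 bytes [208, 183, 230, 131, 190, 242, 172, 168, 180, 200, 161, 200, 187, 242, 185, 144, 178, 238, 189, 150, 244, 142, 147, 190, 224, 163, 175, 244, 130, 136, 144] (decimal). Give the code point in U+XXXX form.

U+EF56

Offset 0: leading byte 0xD0 = 11010000 → 2-byte char #1 = D0 B7.
Offset 2: leading byte 0xE6 = 11100110 → 3-byte char #2 = E6 83 BE.
Offset 5: leading byte 0xF2 = 11110010 → 4-byte char #3 = F2 AC A8 B4.
Offset 9: leading byte 0xC8 = 11001000 → 2-byte char #4 = C8 A1.
Offset 11: leading byte 0xC8 = 11001000 → 2-byte char #5 = C8 BB.
Offset 13: leading byte 0xF2 = 11110010 → 4-byte char #6 = F2 B9 90 B2.
Offset 17: leading byte 0xEE = 11101110 → 3-byte char #7 = EE BD 96.
Leading byte 0xEE = 11101110 matches 1110xxxx → 3-byte sequence.
Byte 1: 0xEE = 11101110, payload 1110 (4 bits).
Byte 2: 0xBD = 10111101 (10xxxxxx ✓), payload 111101.
Byte 3: 0x96 = 10010110 (10xxxxxx ✓), payload 010110.
Concatenate: 1110111101010110 = 0xEF56 (16 bits → U+EF56).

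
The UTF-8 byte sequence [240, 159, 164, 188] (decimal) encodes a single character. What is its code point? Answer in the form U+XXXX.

U+1F93C

Leading byte 0xF0 = 11110000 matches 11110xxx → 4-byte sequence.
Byte 1: 0xF0 = 11110000, payload 000 (3 bits).
Byte 2: 0x9F = 10011111 (10xxxxxx ✓), payload 011111.
Byte 3: 0xA4 = 10100100 (10xxxxxx ✓), payload 100100.
Byte 4: 0xBC = 10111100 (10xxxxxx ✓), payload 111100.
Concatenate: 000011111100100111100 = 0x1F93C (21 bits → U+1F93C).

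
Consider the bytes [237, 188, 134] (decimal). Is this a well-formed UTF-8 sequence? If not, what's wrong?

Structurally a 3-byte sequence; payload = 0xDF06.
But 0xDF06 is in U+D800–U+DFFF, the surrogate range. Surrogates are not Unicode scalar values and are forbidden in UTF-8.

invalid (encodes a surrogate (U+D800–U+DFFF))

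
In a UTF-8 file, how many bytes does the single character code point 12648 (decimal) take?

3

U+3168 = 0x3168. UTF-8 uses 1 byte below 0x80, 2 below 0x800, 3 below 0x10000, 4 up to 0x10FFFF. 0x3168 is in U+0800–U+FFFF → 3 bytes.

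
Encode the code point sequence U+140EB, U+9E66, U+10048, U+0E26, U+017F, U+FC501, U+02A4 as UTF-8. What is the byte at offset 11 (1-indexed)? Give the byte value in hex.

0x88

1-indexed offset 11 is 0-indexed offset 10.
U+140EB → 4-byte form F0 94 83 AB at offsets 0–3.
U+9E66 → 3-byte form E9 B9 A6 at offsets 4–6.
U+10048 → 4-byte form F0 90 81 88 at offsets 7–10.
Offset 10 falls in char 3's range; it's byte 4 of F0 90 81 88 = 0x88.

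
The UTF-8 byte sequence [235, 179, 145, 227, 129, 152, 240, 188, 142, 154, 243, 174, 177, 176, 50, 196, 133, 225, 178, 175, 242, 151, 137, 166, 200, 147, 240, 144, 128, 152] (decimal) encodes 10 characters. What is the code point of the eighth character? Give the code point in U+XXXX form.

U+97266

Offset 0: leading byte 0xEB = 11101011 → 3-byte char #1 = EB B3 91.
Offset 3: leading byte 0xE3 = 11100011 → 3-byte char #2 = E3 81 98.
Offset 6: leading byte 0xF0 = 11110000 → 4-byte char #3 = F0 BC 8E 9A.
Offset 10: leading byte 0xF3 = 11110011 → 4-byte char #4 = F3 AE B1 B0.
Offset 14: leading byte 0x32 = 00110010 → 1-byte char #5 = 32.
Offset 15: leading byte 0xC4 = 11000100 → 2-byte char #6 = C4 85.
Offset 17: leading byte 0xE1 = 11100001 → 3-byte char #7 = E1 B2 AF.
Offset 20: leading byte 0xF2 = 11110010 → 4-byte char #8 = F2 97 89 A6.
Leading byte 0xF2 = 11110010 matches 11110xxx → 4-byte sequence.
Byte 1: 0xF2 = 11110010, payload 010 (3 bits).
Byte 2: 0x97 = 10010111 (10xxxxxx ✓), payload 010111.
Byte 3: 0x89 = 10001001 (10xxxxxx ✓), payload 001001.
Byte 4: 0xA6 = 10100110 (10xxxxxx ✓), payload 100110.
Concatenate: 010010111001001100110 = 0x97266 (21 bits → U+97266).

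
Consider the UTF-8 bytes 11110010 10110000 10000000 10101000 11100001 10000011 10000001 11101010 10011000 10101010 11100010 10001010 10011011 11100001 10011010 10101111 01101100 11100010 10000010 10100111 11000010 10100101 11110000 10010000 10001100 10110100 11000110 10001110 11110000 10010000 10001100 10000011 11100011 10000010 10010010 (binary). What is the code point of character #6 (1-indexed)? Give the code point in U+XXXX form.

U+006C

Offset 0: leading byte 0xF2 = 11110010 → 4-byte char #1 = F2 B0 80 A8.
Offset 4: leading byte 0xE1 = 11100001 → 3-byte char #2 = E1 83 81.
Offset 7: leading byte 0xEA = 11101010 → 3-byte char #3 = EA 98 AA.
Offset 10: leading byte 0xE2 = 11100010 → 3-byte char #4 = E2 8A 9B.
Offset 13: leading byte 0xE1 = 11100001 → 3-byte char #5 = E1 9A AF.
Offset 16: leading byte 0x6C = 01101100 → 1-byte char #6 = 6C.
Leading byte 0x6C = 01101100 matches 0xxxxxxx → 1-byte sequence.
Byte 1: 0x6C = 01101100, payload 1101100 (7 bits).
Concatenate: 1101100 = 0x6C (7 bits → U+006C).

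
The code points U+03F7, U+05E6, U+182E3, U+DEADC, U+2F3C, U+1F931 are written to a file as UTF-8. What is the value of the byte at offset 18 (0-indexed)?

U+03F7 → 2-byte form CF B7 at offsets 0–1.
U+05E6 → 2-byte form D7 A6 at offsets 2–3.
U+182E3 → 4-byte form F0 98 8B A3 at offsets 4–7.
U+DEADC → 4-byte form F3 9E AB 9C at offsets 8–11.
U+2F3C → 3-byte form E2 BC BC at offsets 12–14.
U+1F931 → 4-byte form F0 9F A4 B1 at offsets 15–18.
Offset 18 falls in char 6's range; it's byte 4 of F0 9F A4 B1 = 0xB1.

0xB1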